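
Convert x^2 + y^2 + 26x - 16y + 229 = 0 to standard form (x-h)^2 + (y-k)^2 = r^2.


h = -D/2 = -26/2 = -13
k = -E/2 = 16/2 = 8
r^2 = h^2 + k^2 - F = 169 + 64 - 229 = 4
r = 2

Center (-13, 8), radius = 2


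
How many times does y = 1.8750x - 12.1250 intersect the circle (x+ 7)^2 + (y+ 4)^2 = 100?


Substitute y = 1.8750x - 12.1250: (x+ 7)^2 + (1.8750x- 12.1250+ 4)^2 = 100
Expand to Ax^2 + Bx + C = 0, where b-k = -8.125
A = 1+m^2 = 4.515625
B = 2(m(b-k) - h) = 2(1.8750*(-8.125) + 7) = -16.46875
C = h^2 + (b-k)^2 - r^2 = 49 + 66.015625 - 100 = 15.015625
disc = B^2-4AC = 271.2197 - 271.2197 = 0
disc = 0

1 intersection point (tangent)


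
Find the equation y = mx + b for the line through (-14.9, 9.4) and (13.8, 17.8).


m = (8.4)/(28.7) = 0.2927
b = y1 - m*x1 = 9.4 - (8.4*(-14.9))/(28.7) = 9.4 + 4.3610 = 13.7610

y = 0.2927x + 13.7610


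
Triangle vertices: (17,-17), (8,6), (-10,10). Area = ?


17*(6-10) = -68
8*(10+ 17) = 216
-10*(-17-6) = 230
sum = 378
Area = |378|/2 = 189.0000

189.0000 sq units


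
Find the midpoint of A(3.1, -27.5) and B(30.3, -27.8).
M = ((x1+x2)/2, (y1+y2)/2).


Mx = (3.1 + 30.3)/2 = 33.4/2 = 16.7000
My = (-27.5 - 27.8)/2 = -55.3/2 = -27.6500

(16.7000, -27.6500)


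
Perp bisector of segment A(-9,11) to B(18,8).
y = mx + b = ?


Midpoint = (4.5, 9.5)
Slope of AB = dy/dx = -3/27 = -0.1111
Perp slope = -dx/dy = 27/3 = 9.0000
b = My - (perp slope)*Mx = 9.5 + (27*4.5)/(-3) = 9.5 - 40.5000 = -31.0000

y = 9.0000x - 31.0000


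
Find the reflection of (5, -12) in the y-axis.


Reflection rule for y-axis: (-x, y)
(5, -12) -> (-5, -12)

(-5, -12)


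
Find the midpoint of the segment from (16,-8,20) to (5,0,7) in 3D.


Mx = (16+5)/2 = 10.5000
My = (-8+0)/2 = -4.0000
Mz = (20+7)/2 = 13.5000

M = (10.5000, -4.0000, 13.5000)


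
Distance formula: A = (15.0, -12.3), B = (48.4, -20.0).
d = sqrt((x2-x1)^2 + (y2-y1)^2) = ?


dx = 48.4 - 15.0 = 33.4
dy = -20.0 + 12.3 = -7.7
d = sqrt(1115.56 + 59.29) = sqrt(1174.85) = 34.2761

34.2761


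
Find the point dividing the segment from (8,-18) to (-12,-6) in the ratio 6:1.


Px = (6*(-12) + 1*8)/7 = -64/7 = -9.1429
Py = (6*(-6) + 1*(-18))/7 = -54/7 = -7.7143

P = (-9.1429, -7.7143)


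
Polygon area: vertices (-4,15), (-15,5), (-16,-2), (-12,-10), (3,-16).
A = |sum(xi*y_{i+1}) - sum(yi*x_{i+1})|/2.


sum(xi*y_{i+1}) = -4*5 - 15*(-2) - 16*(-10) - 12*(-16) + 3*15 = 407
sum(yi*x_{i+1}) = 15*(-15) + 5*(-16) - 2*(-12) - 10*3 - 16*(-4) = -247
Area = |407 + 247|/2 = 654/2 = 327.0000

327.0000 sq units


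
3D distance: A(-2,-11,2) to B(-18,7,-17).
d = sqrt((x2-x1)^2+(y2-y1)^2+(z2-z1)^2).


dx=-16, dy=18, dz=-19
d = sqrt(256+324+361) = sqrt(941) = 30.6757

30.6757


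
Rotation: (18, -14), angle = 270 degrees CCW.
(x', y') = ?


cos(270) = 0, sin(270) = -1
x' = 18*0 + 14*(-1) = -14
y' = 18*(-1) - 14*0 = -18

(-14, -18)


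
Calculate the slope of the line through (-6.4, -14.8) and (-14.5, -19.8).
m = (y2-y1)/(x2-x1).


dy = -19.8 + 14.8 = -5.0
dx = -14.5 + 6.4 = -8.1
m = -5.0/(-8.1) = 0.6173

m = 0.6173


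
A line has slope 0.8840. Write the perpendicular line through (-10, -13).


Perpendicular slope = -1/m1 = -1/0.8840 = -1.1312
b2 = y0 - m2*x0 = -13 - 10/0.8840 = -13 - 11.3122 = -24.3122

y = -1.1312x - 24.3122


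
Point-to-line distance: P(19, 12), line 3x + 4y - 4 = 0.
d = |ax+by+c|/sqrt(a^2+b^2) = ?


|3*19 + 4*12 - 4| = |101| = 101
sqrt(9 + 16) = sqrt(25) = 5.0000
d = 101/sqrt(25) = 20.2000

20.2000


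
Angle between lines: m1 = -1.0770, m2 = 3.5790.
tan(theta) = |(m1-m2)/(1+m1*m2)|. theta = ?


m1-m2 = -4.656
1+m1*m2 = -2.854583
tan(theta) = |-4.656/(-2.854583)| = 1.631061
theta = arctan(|-4.656/(-2.854583)|) = 58.4876 degrees (acute angle)

58.4876 degrees


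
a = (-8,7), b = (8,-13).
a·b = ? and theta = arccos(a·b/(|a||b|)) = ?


a·b = -8*8 + 7*(-13) = -64 - 91 = -155
|a| = sqrt(64+49) = 10.6301
|b| = sqrt(64+169) = 15.2643
cos(theta) = -155/(sqrt(113)*sqrt(233)) = -155/sqrt(26329) = -0.955244
theta = arccos(-155/sqrt(26329)) = 162.7934 degrees

a·b = -155, theta = 162.7934 deg


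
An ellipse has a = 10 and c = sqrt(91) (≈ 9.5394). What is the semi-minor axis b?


b^2 = 10^2 - (sqrt(91))^2 = 100 - 91 = 9
b = sqrt(9) = 3

b = 3


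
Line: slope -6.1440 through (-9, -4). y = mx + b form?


y + 4 = -6.1440(x + 9)
y = -6.1440x - 4 + 6.1440*(-9)
y = -6.1440x - 59.2960

y = -6.1440x - 59.2960


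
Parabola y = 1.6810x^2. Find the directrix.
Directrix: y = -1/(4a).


a = 1.6810
1/(4a) = 0.1487
directrix: y = -0.1487 = -0.1487

y = -0.1487


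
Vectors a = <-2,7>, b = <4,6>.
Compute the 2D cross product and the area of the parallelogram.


cross = -2*6 - 7*4 = -12 - 28 = -40
Parallelogram area = |-40| = 40

cross = -40, parallelogram area = 40


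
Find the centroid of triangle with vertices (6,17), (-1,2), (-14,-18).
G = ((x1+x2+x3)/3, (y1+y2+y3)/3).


Gx = (6- 1- 14)/3 = -9/3 = -3.0000
Gy = (17+2- 18)/3 = 1/3 = 0.3333

G = (-3.0000, 0.3333)


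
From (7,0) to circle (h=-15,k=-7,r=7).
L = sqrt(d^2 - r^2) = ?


d = sqrt((7+ 15)^2 + (0+ 7)^2) = sqrt(484+49) = 23.0868
L = sqrt(533.0000 - 49) = sqrt(484.0000) = 22.0000

22.0000


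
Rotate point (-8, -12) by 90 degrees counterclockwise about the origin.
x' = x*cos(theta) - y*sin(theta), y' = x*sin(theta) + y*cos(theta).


cos(90) = 0, sin(90) = 1
x' = -8*0 + 12*1 = 12
y' = -8*1 - 12*0 = -8

(12, -8)


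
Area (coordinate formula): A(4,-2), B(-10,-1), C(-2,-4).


4*(-1+ 4) = 12
-10*(-4+ 2) = 20
-2*(-2+ 1) = 2
sum = 34
Area = |34|/2 = 17.0000

17.0000 sq units


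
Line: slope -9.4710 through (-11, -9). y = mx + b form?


y + 9 = -9.4710(x + 11)
y = -9.4710x - 9 + 9.4710*(-11)
y = -9.4710x - 113.1810

y = -9.4710x - 113.1810


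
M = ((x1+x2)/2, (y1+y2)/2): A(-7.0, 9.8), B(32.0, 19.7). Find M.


Mx = (-7.0 + 32.0)/2 = 25.0/2 = 12.5000
My = (9.8 + 19.7)/2 = 29.5/2 = 14.7500

(12.5000, 14.7500)


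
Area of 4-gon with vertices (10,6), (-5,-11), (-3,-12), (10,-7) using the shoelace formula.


sum(xi*y_{i+1}) = 10*(-11) - 5*(-12) - 3*(-7) + 10*6 = 31
sum(yi*x_{i+1}) = 6*(-5) - 11*(-3) - 12*10 - 7*10 = -187
Area = |31 + 187|/2 = 218/2 = 109.0000

109.0000 sq units


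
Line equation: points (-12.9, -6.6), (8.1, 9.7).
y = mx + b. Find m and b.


m = (16.3)/(21.0) = 0.7762
b = y1 - m*x1 = -6.6 - (16.3*(-12.9))/(21.0) = -6.6 + 10.0129 = 3.4129

y = 0.7762x + 3.4129


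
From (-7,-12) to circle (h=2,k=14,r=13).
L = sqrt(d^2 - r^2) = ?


d = sqrt((-7-2)^2 + (-12-14)^2) = sqrt(81+676) = 27.5136
L = sqrt(757.0000 - 169) = sqrt(588.0000) = 24.2487

24.2487


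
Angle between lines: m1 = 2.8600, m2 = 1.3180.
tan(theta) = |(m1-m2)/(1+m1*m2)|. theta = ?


m1-m2 = 1.542
1+m1*m2 = 4.76948
tan(theta) = |1.542/4.76948| = 0.323306
theta = arctan(|1.542/4.76948|) = 17.9163 degrees (acute angle)

17.9163 degrees


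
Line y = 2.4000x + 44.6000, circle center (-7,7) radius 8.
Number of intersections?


Substitute y = 2.4000x + 44.6000: (x+ 7)^2 + (2.4000x+44.6000-7)^2 = 64
Expand to Ax^2 + Bx + C = 0, where b-k = 37.6
A = 1+m^2 = 6.76
B = 2(m(b-k) - h) = 2(2.4000*37.6 + 7) = 194.48
C = h^2 + (b-k)^2 - r^2 = 49 + 1413.76 - 64 = 1398.76
disc = B^2-4AC = 37822.4704 - 37822.4704 = 0
disc = 0

1 intersection point (tangent)


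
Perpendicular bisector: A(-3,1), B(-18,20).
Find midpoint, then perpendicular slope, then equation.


Midpoint = (-10.5, 10.5)
Slope of AB = dy/dx = 19/(-15) = -1.2667
Perp slope = -dx/dy = 15/19 = 0.7895
b = My - (perp slope)*Mx = 10.5 + (-15*(-10.5))/19 = 10.5 + 8.2895 = 18.7895

y = 0.7895x + 18.7895


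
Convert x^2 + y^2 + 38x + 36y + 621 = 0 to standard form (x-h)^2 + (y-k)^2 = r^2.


h = -D/2 = -38/2 = -19
k = -E/2 = -36/2 = -18
r^2 = h^2 + k^2 - F = 361 + 324 - 621 = 64
r = 8

Center (-19, -18), radius = 8


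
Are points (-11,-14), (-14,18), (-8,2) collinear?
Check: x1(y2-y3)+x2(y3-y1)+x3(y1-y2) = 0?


-11*(18-2) - 14*(2+ 14) - 8*(-14-18)
= -176 - 224 + 256 = -144

No, not collinear (determinant = -144)


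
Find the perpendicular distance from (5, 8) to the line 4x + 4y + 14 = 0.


|4*5 + 4*8 + 14| = |66| = 66
sqrt(16 + 16) = sqrt(32) = 5.6569
d = 66/sqrt(32) = 11.6673

11.6673


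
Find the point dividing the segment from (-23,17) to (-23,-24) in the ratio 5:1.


Px = (5*(-23) + 1*(-23))/6 = -138/6 = -23.0000
Py = (5*(-24) + 1*17)/6 = -103/6 = -17.1667

P = (-23.0000, -17.1667)


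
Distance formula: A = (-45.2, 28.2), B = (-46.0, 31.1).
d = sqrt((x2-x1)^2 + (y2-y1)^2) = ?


dx = -46.0 + 45.2 = -0.8
dy = 31.1 - 28.2 = 2.9
d = sqrt(0.64 + 8.41) = sqrt(9.05) = 3.0083

3.0083


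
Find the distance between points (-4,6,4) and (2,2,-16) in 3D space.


dx=6, dy=-4, dz=-20
d = sqrt(36+16+400) = sqrt(452) = 21.2603

21.2603


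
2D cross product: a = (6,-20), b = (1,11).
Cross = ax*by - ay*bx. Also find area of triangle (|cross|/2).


cross = 6*11 + 20*1 = 66 + 20 = 86
Triangle area = |86|/2 = 86/2 = 43.0000

cross = 86, triangle area = 43.0000


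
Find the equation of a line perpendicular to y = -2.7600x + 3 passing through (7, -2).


Perpendicular slope = -1/m1 = -1/(-2.7600) = 0.3623
b2 = y0 - m2*x0 = -2 + 7/(-2.7600) = -2 - 2.5362 = -4.5362

y = 0.3623x - 4.5362


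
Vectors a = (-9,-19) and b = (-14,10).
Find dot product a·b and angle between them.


a·b = -9*(-14) - 19*10 = 126 - 190 = -64
|a| = sqrt(81+361) = 21.0238
|b| = sqrt(196+100) = 17.2047
cos(theta) = -64/(sqrt(442)*sqrt(296)) = -64/sqrt(130832) = -0.176939
theta = arccos(-64/sqrt(130832)) = 100.1915 degrees

a·b = -64, theta = 100.1915 deg


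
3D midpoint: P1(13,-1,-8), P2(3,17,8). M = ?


Mx = (13+3)/2 = 8.0000
My = (-1+17)/2 = 8.0000
Mz = (-8+8)/2 = 0

M = (8.0000, 8.0000, 0)


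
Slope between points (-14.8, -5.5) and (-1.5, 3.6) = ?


dy = 3.6 + 5.5 = 9.1
dx = -1.5 + 14.8 = 13.3
m = 9.1/13.3 = 0.6842

m = 0.6842


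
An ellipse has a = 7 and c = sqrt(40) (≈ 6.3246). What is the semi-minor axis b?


b^2 = 7^2 - (sqrt(40))^2 = 49 - 40 = 9
b = sqrt(9) = 3

b = 3


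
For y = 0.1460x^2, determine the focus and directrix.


a = 0.1460
1/(4a) = 1.7123
Focus = (0, 1.7123)
Directrix: y = -1.7123

Focus = (0, 1.7123), Directrix: y = -1.7123


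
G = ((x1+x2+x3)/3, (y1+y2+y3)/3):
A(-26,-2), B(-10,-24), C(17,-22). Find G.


Gx = (-26- 10+17)/3 = -19/3 = -6.3333
Gy = (-2- 24- 22)/3 = -48/3 = -16.0000

G = (-6.3333, -16.0000)


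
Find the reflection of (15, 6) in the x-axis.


Reflection rule for x-axis: (x, -y)
(15, 6) -> (15, -6)

(15, -6)


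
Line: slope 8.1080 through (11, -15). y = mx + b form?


y + 15 = 8.1080(x - 11)
y = 8.1080x - 15 - 8.1080*11
y = 8.1080x - 104.1880

y = 8.1080x - 104.1880


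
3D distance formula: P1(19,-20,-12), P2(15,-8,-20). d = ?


dx=-4, dy=12, dz=-8
d = sqrt(16+144+64) = sqrt(224) = 14.9666

14.9666


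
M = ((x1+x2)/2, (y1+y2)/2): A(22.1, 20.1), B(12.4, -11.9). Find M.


Mx = (22.1 + 12.4)/2 = 34.5/2 = 17.2500
My = (20.1 - 11.9)/2 = 8.2/2 = 4.1000

(17.2500, 4.1000)


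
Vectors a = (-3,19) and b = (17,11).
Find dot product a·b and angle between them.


a·b = -3*17 + 19*11 = -51 + 209 = 158
|a| = sqrt(9+361) = 19.2354
|b| = sqrt(289+121) = 20.2485
cos(theta) = 158/(sqrt(370)*sqrt(410)) = 158/sqrt(151700) = 0.405662
theta = arccos(158/sqrt(151700)) = 66.0674 degrees

a·b = 158, theta = 66.0674 deg


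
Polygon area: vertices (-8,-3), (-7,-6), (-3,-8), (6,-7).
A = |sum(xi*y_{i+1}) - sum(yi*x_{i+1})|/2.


sum(xi*y_{i+1}) = -8*(-6) - 7*(-8) - 3*(-7) + 6*(-3) = 107
sum(yi*x_{i+1}) = -3*(-7) - 6*(-3) - 8*6 - 7*(-8) = 47
Area = |107 - 47|/2 = 60/2 = 30.0000

30.0000 sq units


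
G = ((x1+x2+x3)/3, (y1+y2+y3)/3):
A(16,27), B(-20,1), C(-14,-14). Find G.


Gx = (16- 20- 14)/3 = -18/3 = -6.0000
Gy = (27+1- 14)/3 = 14/3 = 4.6667

G = (-6.0000, 4.6667)


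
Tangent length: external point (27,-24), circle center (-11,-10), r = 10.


d = sqrt((27+ 11)^2 + (-24+ 10)^2) = sqrt(1444+196) = 40.4969
L = sqrt(1640.0000 - 100) = sqrt(1540.0000) = 39.2428

39.2428


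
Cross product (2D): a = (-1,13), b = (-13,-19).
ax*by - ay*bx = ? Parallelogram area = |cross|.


cross = -1*(-19) - 13*(-13) = 19 + 169 = 188
Parallelogram area = |188| = 188

cross = 188, parallelogram area = 188


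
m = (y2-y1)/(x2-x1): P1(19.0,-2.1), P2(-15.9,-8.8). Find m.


dy = -8.8 + 2.1 = -6.7
dx = -15.9 - 19.0 = -34.9
m = -6.7/(-34.9) = 0.1920

m = 0.1920


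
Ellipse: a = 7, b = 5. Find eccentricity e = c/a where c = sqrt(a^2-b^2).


c = sqrt(49-25) = sqrt(24) = 4.8990
e = c/a = sqrt(24)/7 = 0.6999

e = 0.6999


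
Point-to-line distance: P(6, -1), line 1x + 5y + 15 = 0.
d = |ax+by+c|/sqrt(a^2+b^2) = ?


|1*6 + 5*(-1) + 15| = |16| = 16
sqrt(1 + 25) = sqrt(26) = 5.0990
d = 16/sqrt(26) = 3.1379

3.1379


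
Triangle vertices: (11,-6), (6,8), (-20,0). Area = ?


11*(8-0) = 88
6*(0+ 6) = 36
-20*(-6-8) = 280
sum = 404
Area = |404|/2 = 202.0000

202.0000 sq units


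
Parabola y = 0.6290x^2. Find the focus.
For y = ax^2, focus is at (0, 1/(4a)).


a = 0.6290
4a = 2.5160
focus = (0, 1/2.5160) = (0, 0.3975)

Focus = (0, 0.3975)


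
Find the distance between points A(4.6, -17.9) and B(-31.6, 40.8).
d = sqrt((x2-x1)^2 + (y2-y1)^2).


dx = -31.6 - 4.6 = -36.2
dy = 40.8 + 17.9 = 58.7
d = sqrt(1310.44 + 3445.69) = sqrt(4756.13) = 68.9647

68.9647


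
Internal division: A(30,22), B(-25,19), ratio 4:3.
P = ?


Px = (4*(-25) + 3*30)/7 = -10/7 = -1.4286
Py = (4*19 + 3*22)/7 = 142/7 = 20.2857

P = (-1.4286, 20.2857)


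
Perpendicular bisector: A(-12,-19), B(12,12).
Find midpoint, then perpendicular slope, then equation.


Midpoint = (0, -3.5)
Slope of AB = dy/dx = 31/24 = 1.2917
Perp slope = -dx/dy = -24/31 = -0.7742
b = My - (perp slope)*Mx = -3.5 + (24*0)/31 = -3.5 + 0 = -3.5000

y = -0.7742x - 3.5000


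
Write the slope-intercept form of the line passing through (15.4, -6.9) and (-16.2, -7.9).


m = (-1.0)/(-31.6) = 0.0316
b = y1 - m*x1 = -6.9 - (-1.0*15.4)/(-31.6) = -6.9 - 0.4873 = -7.3873

y = 0.0316x - 7.3873


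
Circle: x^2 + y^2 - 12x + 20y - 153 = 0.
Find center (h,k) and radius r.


h = -D/2 = 12/2 = 6
k = -E/2 = -20/2 = -10
r^2 = h^2 + k^2 - F = 36 + 100 + 153 = 289
r = 17

Center (6, -10), radius = 17


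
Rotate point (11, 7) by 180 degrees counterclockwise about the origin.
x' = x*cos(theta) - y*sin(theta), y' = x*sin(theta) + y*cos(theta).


cos(180) = -1, sin(180) = 0
x' = 11*(-1) - 7*0 = -11
y' = 11*0 + 7*(-1) = -7

(-11, -7)


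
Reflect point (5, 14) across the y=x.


Reflection rule for y=x: (y, x)
(5, 14) -> (14, 5)

(14, 5)


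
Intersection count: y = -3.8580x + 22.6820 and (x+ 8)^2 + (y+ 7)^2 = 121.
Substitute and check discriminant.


Substitute y = -3.8580x + 22.6820: (x+ 8)^2 + (-3.8580x+22.6820+ 7)^2 = 121
Expand to Ax^2 + Bx + C = 0, where b-k = 29.682
A = 1+m^2 = 15.884164
B = 2(m(b-k) - h) = 2(-3.8580*29.682 + 8) = -213.026312
C = h^2 + (b-k)^2 - r^2 = 64 + 881.021124 - 121 = 824.021124
disc = B^2-4AC = 45380.2096 - 52355.5467 = -6975.3371
disc < 0

0 intersection points


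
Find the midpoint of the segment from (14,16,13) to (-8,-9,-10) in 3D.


Mx = (14- 8)/2 = 3.0000
My = (16- 9)/2 = 3.5000
Mz = (13- 10)/2 = 1.5000

M = (3.0000, 3.5000, 1.5000)


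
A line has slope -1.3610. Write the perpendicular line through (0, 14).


Perpendicular slope = -1/m1 = -1/(-1.3610) = 0.7348
b2 = y0 - m2*x0 = 14 + 0/(-1.3610) = 14 + 0 = 14.0000

y = 0.7348x + 14.0000


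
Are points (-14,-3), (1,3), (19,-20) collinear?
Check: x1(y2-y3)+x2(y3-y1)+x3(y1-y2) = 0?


-14*(3+ 20) + 1*(-20+ 3) + 19*(-3-3)
= -322 - 17 - 114 = -453

No, not collinear (determinant = -453)


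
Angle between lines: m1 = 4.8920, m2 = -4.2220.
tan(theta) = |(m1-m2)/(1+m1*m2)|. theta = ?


m1-m2 = 9.114
1+m1*m2 = -19.654024
tan(theta) = |9.114/(-19.654024)| = 0.463722
theta = arctan(|9.114/(-19.654024)|) = 24.8782 degrees (acute angle)

24.8782 degrees


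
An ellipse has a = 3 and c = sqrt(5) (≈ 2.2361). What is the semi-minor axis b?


b^2 = 3^2 - (sqrt(5))^2 = 9 - 5 = 4
b = sqrt(4) = 2

b = 2


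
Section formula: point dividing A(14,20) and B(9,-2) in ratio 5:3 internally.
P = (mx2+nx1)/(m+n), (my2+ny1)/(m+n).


Px = (5*9 + 3*14)/8 = 87/8 = 10.8750
Py = (5*(-2) + 3*20)/8 = 50/8 = 6.2500

P = (10.8750, 6.2500)


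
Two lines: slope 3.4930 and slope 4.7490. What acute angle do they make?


m1-m2 = -1.256
1+m1*m2 = 17.588257
tan(theta) = |-1.256/17.588257| = 0.071411
theta = arctan(|-1.256/17.588257|) = 4.0846 degrees (acute angle)

4.0846 degrees


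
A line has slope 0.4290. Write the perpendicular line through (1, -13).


Perpendicular slope = -1/m1 = -1/0.4290 = -2.3310
b2 = y0 - m2*x0 = -13 + 1/0.4290 = -13 + 2.3310 = -10.6690

y = -2.3310x - 10.6690


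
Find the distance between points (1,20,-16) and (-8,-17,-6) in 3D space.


dx=-9, dy=-37, dz=10
d = sqrt(81+1369+100) = sqrt(1550) = 39.3700

39.3700


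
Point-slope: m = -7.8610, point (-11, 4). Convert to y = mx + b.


y - 4 = -7.8610(x + 11)
y = -7.8610x + 4 + 7.8610*(-11)
y = -7.8610x - 82.4710

y = -7.8610x - 82.4710


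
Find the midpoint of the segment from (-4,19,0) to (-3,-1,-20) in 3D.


Mx = (-4- 3)/2 = -3.5000
My = (19- 1)/2 = 9.0000
Mz = (0- 20)/2 = -10.0000

M = (-3.5000, 9.0000, -10.0000)


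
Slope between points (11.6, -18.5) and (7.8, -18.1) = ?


dy = -18.1 + 18.5 = 0.4
dx = 7.8 - 11.6 = -3.8
m = 0.4/(-3.8) = -0.1053

m = -0.1053


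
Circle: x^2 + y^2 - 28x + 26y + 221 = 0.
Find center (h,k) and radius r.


h = -D/2 = 28/2 = 14
k = -E/2 = -26/2 = -13
r^2 = h^2 + k^2 - F = 196 + 169 - 221 = 144
r = 12

Center (14, -13), radius = 12


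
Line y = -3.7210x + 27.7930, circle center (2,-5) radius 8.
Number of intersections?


Substitute y = -3.7210x + 27.7930: (x-2)^2 + (-3.7210x+27.7930+ 5)^2 = 64
Expand to Ax^2 + Bx + C = 0, where b-k = 32.793
A = 1+m^2 = 14.845841
B = 2(m(b-k) - h) = 2(-3.7210*32.793 - 2) = -248.045506
C = h^2 + (b-k)^2 - r^2 = 4 + 1075.380849 - 64 = 1015.380849
disc = B^2-4AC = 61526.5730 - 60296.7306 = 1229.8424
disc > 0

2 intersection points


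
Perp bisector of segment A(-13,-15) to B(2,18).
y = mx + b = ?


Midpoint = (-5.5, 1.5)
Slope of AB = dy/dx = 33/15 = 2.2000
Perp slope = -dx/dy = -15/33 = -0.4545
b = My - (perp slope)*Mx = 1.5 + (15*(-5.5))/33 = 1.5 - 2.5000 = -1.0000

y = -0.4545x - 1.0000


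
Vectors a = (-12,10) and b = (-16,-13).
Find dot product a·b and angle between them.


a·b = -12*(-16) + 10*(-13) = 192 - 130 = 62
|a| = sqrt(144+100) = 15.6205
|b| = sqrt(256+169) = 20.6155
cos(theta) = 62/(sqrt(244)*sqrt(425)) = 62/sqrt(103700) = 0.192532
theta = arccos(62/sqrt(103700)) = 78.8994 degrees

a·b = 62, theta = 78.8994 deg


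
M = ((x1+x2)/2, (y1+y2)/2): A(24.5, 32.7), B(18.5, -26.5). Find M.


Mx = (24.5 + 18.5)/2 = 43.0/2 = 21.5000
My = (32.7 - 26.5)/2 = 6.2/2 = 3.1000

(21.5000, 3.1000)


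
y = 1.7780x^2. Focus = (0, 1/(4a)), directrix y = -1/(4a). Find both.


a = 1.7780
1/(4a) = 0.1406
Focus = (0, 0.1406)
Directrix: y = -0.1406

Focus = (0, 0.1406), Directrix: y = -0.1406


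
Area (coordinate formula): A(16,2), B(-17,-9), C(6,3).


16*(-9-3) = -192
-17*(3-2) = -17
6*(2+ 9) = 66
sum = -143
Area = |-143|/2 = 71.5000

71.5000 sq units


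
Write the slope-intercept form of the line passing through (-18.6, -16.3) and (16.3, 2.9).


m = (19.2)/(34.9) = 0.5501
b = y1 - m*x1 = -16.3 - (19.2*(-18.6))/(34.9) = -16.3 + 10.2327 = -6.0673

y = 0.5501x - 6.0673


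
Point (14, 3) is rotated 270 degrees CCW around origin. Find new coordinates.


cos(270) = 0, sin(270) = -1
x' = 14*0 - 3*(-1) = 3
y' = 14*(-1) + 3*0 = -14

(3, -14)


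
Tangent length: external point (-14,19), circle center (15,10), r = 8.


d = sqrt((-14-15)^2 + (19-10)^2) = sqrt(841+81) = 30.3645
L = sqrt(922.0000 - 64) = sqrt(858.0000) = 29.2916

29.2916


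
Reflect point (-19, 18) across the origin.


Reflection rule for origin: (-x, -y)
(-19, 18) -> (19, -18)

(19, -18)


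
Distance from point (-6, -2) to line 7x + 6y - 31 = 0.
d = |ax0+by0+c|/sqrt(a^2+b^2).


|7*(-6) + 6*(-2) - 31| = |-85| = 85
sqrt(49 + 36) = sqrt(85) = 9.2195
d = 85/sqrt(85) = 9.2195

9.2195


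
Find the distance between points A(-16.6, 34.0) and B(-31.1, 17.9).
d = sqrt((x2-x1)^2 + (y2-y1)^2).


dx = -31.1 + 16.6 = -14.5
dy = 17.9 - 34.0 = -16.1
d = sqrt(210.25 + 259.21) = sqrt(469.46) = 21.6670

21.6670


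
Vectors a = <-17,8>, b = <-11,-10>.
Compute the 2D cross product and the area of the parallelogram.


cross = -17*(-10) - 8*(-11) = 170 + 88 = 258
Parallelogram area = |258| = 258

cross = 258, parallelogram area = 258


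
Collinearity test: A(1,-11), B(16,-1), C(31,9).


1*(-1-9) + 16*(9+ 11) + 31*(-11+ 1)
= -10 + 320 - 310 = 0

Yes, collinear (determinant = 0)


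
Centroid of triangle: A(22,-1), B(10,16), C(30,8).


Gx = (22+10+30)/3 = 62/3 = 20.6667
Gy = (-1+16+8)/3 = 23/3 = 7.6667

G = (20.6667, 7.6667)


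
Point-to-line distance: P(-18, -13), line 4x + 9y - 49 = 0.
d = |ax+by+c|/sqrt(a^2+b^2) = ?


|4*(-18) + 9*(-13) - 49| = |-238| = 238
sqrt(16 + 81) = sqrt(97) = 9.8489
d = 238/sqrt(97) = 24.1652

24.1652


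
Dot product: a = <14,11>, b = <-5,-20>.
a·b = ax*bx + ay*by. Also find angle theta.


a·b = 14*(-5) + 11*(-20) = -70 - 220 = -290
|a| = sqrt(196+121) = 17.8045
|b| = sqrt(25+400) = 20.6155
cos(theta) = -290/(sqrt(317)*sqrt(425)) = -290/sqrt(134725) = -0.790085
theta = arccos(-290/sqrt(134725)) = 142.1935 degrees

a·b = -290, theta = 142.1935 deg


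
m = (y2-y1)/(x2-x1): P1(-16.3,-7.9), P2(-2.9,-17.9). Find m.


dy = -17.9 + 7.9 = -10
dx = -2.9 + 16.3 = 13.4
m = -10/13.4 = -0.7463

m = -0.7463


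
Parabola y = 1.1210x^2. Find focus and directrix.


a = 1.1210
1/(4a) = 0.2230
Focus = (0, 0.2230)
Directrix: y = -0.2230

Focus = (0, 0.2230), Directrix: y = -0.2230


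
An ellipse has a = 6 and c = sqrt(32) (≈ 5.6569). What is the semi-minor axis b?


b^2 = 6^2 - (sqrt(32))^2 = 36 - 32 = 4
b = sqrt(4) = 2

b = 2


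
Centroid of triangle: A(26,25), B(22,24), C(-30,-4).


Gx = (26+22- 30)/3 = 18/3 = 6.0000
Gy = (25+24- 4)/3 = 45/3 = 15.0000

G = (6.0000, 15.0000)


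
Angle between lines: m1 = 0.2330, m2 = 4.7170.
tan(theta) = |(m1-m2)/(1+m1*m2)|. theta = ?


m1-m2 = -4.484
1+m1*m2 = 2.099061
tan(theta) = |-4.484/2.099061| = 2.136193
theta = arctan(|-4.484/2.099061|) = 64.9147 degrees (acute angle)

64.9147 degrees


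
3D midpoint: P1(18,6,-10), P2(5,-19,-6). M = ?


Mx = (18+5)/2 = 11.5000
My = (6- 19)/2 = -6.5000
Mz = (-10- 6)/2 = -8.0000

M = (11.5000, -6.5000, -8.0000)


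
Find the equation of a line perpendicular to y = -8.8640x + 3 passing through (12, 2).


Perpendicular slope = -1/m1 = -1/(-8.8640) = 0.1128
b2 = y0 - m2*x0 = 2 + 12/(-8.8640) = 2 - 1.3538 = 0.6462

y = 0.1128x + 0.6462


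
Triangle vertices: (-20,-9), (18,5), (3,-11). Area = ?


-20*(5+ 11) = -320
18*(-11+ 9) = -36
3*(-9-5) = -42
sum = -398
Area = |-398|/2 = 199.0000

199.0000 sq units


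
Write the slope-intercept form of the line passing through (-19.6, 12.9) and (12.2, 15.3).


m = (2.4)/(31.8) = 0.0755
b = y1 - m*x1 = 12.9 - (2.4*(-19.6))/(31.8) = 12.9 + 1.4792 = 14.3792

y = 0.0755x + 14.3792


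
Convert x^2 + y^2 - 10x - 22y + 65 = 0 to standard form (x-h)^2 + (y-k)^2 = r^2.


h = -D/2 = 10/2 = 5
k = -E/2 = 22/2 = 11
r^2 = h^2 + k^2 - F = 25 + 121 - 65 = 81
r = 9

Center (5, 11), radius = 9


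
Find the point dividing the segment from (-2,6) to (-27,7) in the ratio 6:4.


Px = (6*(-27) + 4*(-2))/10 = -170/10 = -17.0000
Py = (6*7 + 4*6)/10 = 66/10 = 6.6000

P = (-17.0000, 6.6000)


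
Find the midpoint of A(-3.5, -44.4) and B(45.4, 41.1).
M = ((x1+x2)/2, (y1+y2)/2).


Mx = (-3.5 + 45.4)/2 = 41.9/2 = 20.9500
My = (-44.4 + 41.1)/2 = -3.3/2 = -1.6500

(20.9500, -1.6500)


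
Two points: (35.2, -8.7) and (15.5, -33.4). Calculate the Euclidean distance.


dx = 15.5 - 35.2 = -19.7
dy = -33.4 + 8.7 = -24.7
d = sqrt(388.09 + 610.09) = sqrt(998.18) = 31.5940

31.5940


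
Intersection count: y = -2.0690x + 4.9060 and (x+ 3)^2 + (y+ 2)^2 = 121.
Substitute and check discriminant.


Substitute y = -2.0690x + 4.9060: (x+ 3)^2 + (-2.0690x+4.9060+ 2)^2 = 121
Expand to Ax^2 + Bx + C = 0, where b-k = 6.906
A = 1+m^2 = 5.280761
B = 2(m(b-k) - h) = 2(-2.0690*6.906 + 3) = -22.577028
C = h^2 + (b-k)^2 - r^2 = 9 + 47.692836 - 121 = -64.307164
disc = B^2-4AC = 509.7222 + 1358.3631 = 1868.0853
disc > 0

2 intersection points


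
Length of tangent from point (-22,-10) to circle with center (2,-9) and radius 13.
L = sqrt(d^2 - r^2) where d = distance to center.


d = sqrt((-22-2)^2 + (-10+ 9)^2) = sqrt(576+1) = 24.0208
L = sqrt(577.0000 - 169) = sqrt(408.0000) = 20.1990

20.1990


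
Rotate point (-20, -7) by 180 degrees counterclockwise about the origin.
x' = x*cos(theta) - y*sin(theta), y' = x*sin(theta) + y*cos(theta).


cos(180) = -1, sin(180) = 0
x' = -20*(-1) + 7*0 = 20
y' = -20*0 - 7*(-1) = 7

(20, 7)


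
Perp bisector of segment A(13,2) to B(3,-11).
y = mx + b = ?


Midpoint = (8, -4.5)
Slope of AB = dy/dx = -13/(-10) = 1.3000
Perp slope = -dx/dy = -10/13 = -0.7692
b = My - (perp slope)*Mx = -4.5 + (-10*8)/(-13) = -4.5 + 6.1538 = 1.6538

y = -0.7692x + 1.6538


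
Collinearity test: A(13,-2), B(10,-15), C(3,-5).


13*(-15+ 5) + 10*(-5+ 2) + 3*(-2+ 15)
= -130 - 30 + 39 = -121

No, not collinear (determinant = -121)


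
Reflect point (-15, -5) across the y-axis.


Reflection rule for y-axis: (-x, y)
(-15, -5) -> (15, -5)

(15, -5)


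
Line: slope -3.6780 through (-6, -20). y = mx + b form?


y + 20 = -3.6780(x + 6)
y = -3.6780x - 20 + 3.6780*(-6)
y = -3.6780x - 42.0680

y = -3.6780x - 42.0680


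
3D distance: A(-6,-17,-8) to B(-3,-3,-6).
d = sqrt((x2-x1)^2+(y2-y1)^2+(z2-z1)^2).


dx=3, dy=14, dz=2
d = sqrt(9+196+4) = sqrt(209) = 14.4568

14.4568


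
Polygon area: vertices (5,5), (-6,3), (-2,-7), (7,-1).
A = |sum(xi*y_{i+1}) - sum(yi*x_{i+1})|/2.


sum(xi*y_{i+1}) = 5*3 - 6*(-7) - 2*(-1) + 7*5 = 94
sum(yi*x_{i+1}) = 5*(-6) + 3*(-2) - 7*7 - 1*5 = -90
Area = |94 + 90|/2 = 184/2 = 92.0000

92.0000 sq units


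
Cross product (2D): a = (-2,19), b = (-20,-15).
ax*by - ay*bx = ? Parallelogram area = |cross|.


cross = -2*(-15) - 19*(-20) = 30 + 380 = 410
Parallelogram area = |410| = 410

cross = 410, parallelogram area = 410


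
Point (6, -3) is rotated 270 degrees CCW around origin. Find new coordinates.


cos(270) = 0, sin(270) = -1
x' = 6*0 + 3*(-1) = -3
y' = 6*(-1) - 3*0 = -6

(-3, -6)


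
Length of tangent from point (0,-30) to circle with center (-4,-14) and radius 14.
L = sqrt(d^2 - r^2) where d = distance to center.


d = sqrt((0+ 4)^2 + (-30+ 14)^2) = sqrt(16+256) = 16.4924
L = sqrt(272.0000 - 196) = sqrt(76.0000) = 8.7178

8.7178


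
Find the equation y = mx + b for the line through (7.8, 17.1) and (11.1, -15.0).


m = (-32.1)/(3.3) = -9.7273
b = y1 - m*x1 = 17.1 - (-32.1*7.8)/(3.3) = 17.1 + 75.8727 = 92.9727

y = -9.7273x + 92.9727


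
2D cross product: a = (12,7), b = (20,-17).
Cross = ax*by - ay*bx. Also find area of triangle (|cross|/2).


cross = 12*(-17) - 7*20 = -204 - 140 = -344
Triangle area = |-344|/2 = 344/2 = 172.0000

cross = -344, triangle area = 172.0000


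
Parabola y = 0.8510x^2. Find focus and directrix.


a = 0.8510
1/(4a) = 0.2938
Focus = (0, 0.2938)
Directrix: y = -0.2938

Focus = (0, 0.2938), Directrix: y = -0.2938


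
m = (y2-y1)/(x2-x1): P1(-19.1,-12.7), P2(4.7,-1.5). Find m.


dy = -1.5 + 12.7 = 11.2
dx = 4.7 + 19.1 = 23.8
m = 11.2/23.8 = 0.4706

m = 0.4706


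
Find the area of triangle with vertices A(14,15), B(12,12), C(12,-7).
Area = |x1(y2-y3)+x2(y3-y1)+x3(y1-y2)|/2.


14*(12+ 7) = 266
12*(-7-15) = -264
12*(15-12) = 36
sum = 38
Area = |38|/2 = 19.0000

19.0000 sq units


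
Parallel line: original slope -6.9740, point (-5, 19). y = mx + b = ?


Parallel lines have equal slopes.
m2 = -6.9740
b2 = 19 + 6.9740*(-5) = -15.8700

y = -6.9740x - 15.8700


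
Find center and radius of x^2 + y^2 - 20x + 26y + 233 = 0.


h = -D/2 = 20/2 = 10
k = -E/2 = -26/2 = -13
r^2 = h^2 + k^2 - F = 100 + 169 - 233 = 36
r = 6

Center (10, -13), radius = 6


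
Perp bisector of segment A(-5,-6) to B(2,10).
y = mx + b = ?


Midpoint = (-1.5, 2)
Slope of AB = dy/dx = 16/7 = 2.2857
Perp slope = -dx/dy = -7/16 = -0.4375
b = My - (perp slope)*Mx = 2 + (7*(-1.5))/16 = 2 - 0.6562 = 1.3438

y = -0.4375x + 1.3438


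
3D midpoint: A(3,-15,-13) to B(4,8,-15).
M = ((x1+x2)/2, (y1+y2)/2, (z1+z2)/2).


Mx = (3+4)/2 = 3.5000
My = (-15+8)/2 = -3.5000
Mz = (-13- 15)/2 = -14.0000

M = (3.5000, -3.5000, -14.0000)


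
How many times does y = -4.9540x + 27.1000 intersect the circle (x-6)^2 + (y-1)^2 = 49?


Substitute y = -4.9540x + 27.1000: (x-6)^2 + (-4.9540x+27.1000-1)^2 = 49
Expand to Ax^2 + Bx + C = 0, where b-k = 26.1
A = 1+m^2 = 25.542116
B = 2(m(b-k) - h) = 2(-4.9540*26.1 - 6) = -270.5988
C = h^2 + (b-k)^2 - r^2 = 36 + 681.21 - 49 = 668.21
disc = B^2-4AC = 73223.7106 - 68269.9893 = 4953.7213
disc > 0

2 intersection points


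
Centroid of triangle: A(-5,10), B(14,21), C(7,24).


Gx = (-5+14+7)/3 = 16/3 = 5.3333
Gy = (10+21+24)/3 = 55/3 = 18.3333

G = (5.3333, 18.3333)


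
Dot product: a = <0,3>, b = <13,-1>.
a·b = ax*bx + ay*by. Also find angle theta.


a·b = 0*13 + 3*(-1) = 0 - 3 = -3
|a| = sqrt(0+9) = 3.0000
|b| = sqrt(169+1) = 13.0384
cos(theta) = -3/(sqrt(9)*sqrt(170)) = -3/sqrt(1530) = -0.076696
theta = arccos(-3/sqrt(1530)) = 94.3987 degrees

a·b = -3, theta = 94.3987 deg


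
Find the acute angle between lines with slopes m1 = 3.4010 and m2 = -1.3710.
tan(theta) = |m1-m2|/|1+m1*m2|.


m1-m2 = 4.772
1+m1*m2 = -3.662771
tan(theta) = |4.772/(-3.662771)| = 1.302839
theta = arctan(|4.772/(-3.662771)|) = 52.4918 degrees (acute angle)

52.4918 degrees


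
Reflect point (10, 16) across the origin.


Reflection rule for origin: (-x, -y)
(10, 16) -> (-10, -16)

(-10, -16)


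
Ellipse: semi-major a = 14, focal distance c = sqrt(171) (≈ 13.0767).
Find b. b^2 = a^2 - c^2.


b^2 = 14^2 - (sqrt(171))^2 = 196 - 171 = 25
b = sqrt(25) = 5

b = 5


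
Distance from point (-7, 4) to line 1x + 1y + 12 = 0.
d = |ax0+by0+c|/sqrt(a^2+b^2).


|1*(-7) + 1*4 + 12| = |9| = 9
sqrt(1 + 1) = sqrt(2) = 1.4142
d = 9/sqrt(2) = 6.3640

6.3640


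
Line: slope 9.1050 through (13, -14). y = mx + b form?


y + 14 = 9.1050(x - 13)
y = 9.1050x - 14 - 9.1050*13
y = 9.1050x - 132.3650

y = 9.1050x - 132.3650


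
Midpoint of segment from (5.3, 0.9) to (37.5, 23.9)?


Mx = (5.3 + 37.5)/2 = 42.8/2 = 21.4000
My = (0.9 + 23.9)/2 = 24.8/2 = 12.4000

(21.4000, 12.4000)


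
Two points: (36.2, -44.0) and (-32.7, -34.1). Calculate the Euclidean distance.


dx = -32.7 - 36.2 = -68.9
dy = -34.1 + 44.0 = 9.9
d = sqrt(4747.21 + 98.01) = sqrt(4845.22) = 69.6076

69.6076


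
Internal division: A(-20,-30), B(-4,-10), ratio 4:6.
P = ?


Px = (4*(-4) + 6*(-20))/10 = -136/10 = -13.6000
Py = (4*(-10) + 6*(-30))/10 = -220/10 = -22.0000

P = (-13.6000, -22.0000)


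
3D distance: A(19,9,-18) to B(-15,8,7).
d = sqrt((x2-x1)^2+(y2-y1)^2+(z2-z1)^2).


dx=-34, dy=-1, dz=25
d = sqrt(1156+1+625) = sqrt(1782) = 42.2137

42.2137


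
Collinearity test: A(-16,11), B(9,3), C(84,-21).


-16*(3+ 21) + 9*(-21-11) + 84*(11-3)
= -384 - 288 + 672 = 0

Yes, collinear (determinant = 0)


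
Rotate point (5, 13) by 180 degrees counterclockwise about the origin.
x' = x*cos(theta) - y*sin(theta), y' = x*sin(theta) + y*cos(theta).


cos(180) = -1, sin(180) = 0
x' = 5*(-1) - 13*0 = -5
y' = 5*0 + 13*(-1) = -13

(-5, -13)


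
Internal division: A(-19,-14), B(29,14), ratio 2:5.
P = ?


Px = (2*29 + 5*(-19))/7 = -37/7 = -5.2857
Py = (2*14 + 5*(-14))/7 = -42/7 = -6.0000

P = (-5.2857, -6.0000)


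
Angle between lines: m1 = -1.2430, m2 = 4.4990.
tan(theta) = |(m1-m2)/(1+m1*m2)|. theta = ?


m1-m2 = -5.742
1+m1*m2 = -4.592257
tan(theta) = |-5.742/(-4.592257)| = 1.250366
theta = arctan(|-5.742/(-4.592257)|) = 51.3484 degrees (acute angle)

51.3484 degrees


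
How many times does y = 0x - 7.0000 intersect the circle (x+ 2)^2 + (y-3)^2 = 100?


Substitute y = 0x - 7.0000: (x+ 2)^2 + (0x- 7.0000-3)^2 = 100
Expand to Ax^2 + Bx + C = 0, where b-k = -10
A = 1+m^2 = 1
B = 2(m(b-k) - h) = 2(0*(-10) + 2) = 4
C = h^2 + (b-k)^2 - r^2 = 4 + 100 - 100 = 4
disc = B^2-4AC = 16.0000 - 16.0000 = 0
disc = 0

1 intersection point (tangent)


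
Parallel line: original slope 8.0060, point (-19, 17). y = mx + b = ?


Parallel lines have equal slopes.
m2 = 8.0060
b2 = 17 - 8.0060*(-19) = 169.1140

y = 8.0060x + 169.1140


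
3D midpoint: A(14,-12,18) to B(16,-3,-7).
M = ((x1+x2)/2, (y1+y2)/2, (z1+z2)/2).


Mx = (14+16)/2 = 15.0000
My = (-12- 3)/2 = -7.5000
Mz = (18- 7)/2 = 5.5000

M = (15.0000, -7.5000, 5.5000)


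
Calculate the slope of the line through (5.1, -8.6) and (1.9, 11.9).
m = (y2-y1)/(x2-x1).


dy = 11.9 + 8.6 = 20.5
dx = 1.9 - 5.1 = -3.2
m = 20.5/(-3.2) = -6.4063

m = -6.4063


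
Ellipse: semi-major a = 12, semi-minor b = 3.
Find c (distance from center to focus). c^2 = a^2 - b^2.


c^2 = 12^2 - 3^2 = 144 - 9 = 135
c = sqrt(135) = 11.6190

c = 11.6190


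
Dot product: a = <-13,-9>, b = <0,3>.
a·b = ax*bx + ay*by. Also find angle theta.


a·b = -13*0 - 9*3 = 0 - 27 = -27
|a| = sqrt(169+81) = 15.8114
|b| = sqrt(0+9) = 3.0000
cos(theta) = -27/(sqrt(250)*sqrt(9)) = -27/sqrt(2250) = -0.569210
theta = arccos(-27/sqrt(2250)) = 124.6952 degrees

a·b = -27, theta = 124.6952 deg


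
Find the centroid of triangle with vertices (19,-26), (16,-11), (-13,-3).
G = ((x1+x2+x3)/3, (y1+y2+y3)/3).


Gx = (19+16- 13)/3 = 22/3 = 7.3333
Gy = (-26- 11- 3)/3 = -40/3 = -13.3333

G = (7.3333, -13.3333)


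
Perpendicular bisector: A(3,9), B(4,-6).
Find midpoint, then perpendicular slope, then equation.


Midpoint = (3.5, 1.5)
Slope of AB = dy/dx = -15/1 = -15.0000
Perp slope = -dx/dy = 1/15 = 0.0667
b = My - (perp slope)*Mx = 1.5 + (1*3.5)/(-15) = 1.5 - 0.2333 = 1.2667

y = 0.0667x + 1.2667


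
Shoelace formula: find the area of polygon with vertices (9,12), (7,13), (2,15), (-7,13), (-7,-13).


sum(xi*y_{i+1}) = 9*13 + 7*15 + 2*13 - 7*(-13) - 7*12 = 255
sum(yi*x_{i+1}) = 12*7 + 13*2 + 15*(-7) + 13*(-7) - 13*9 = -203
Area = |255 + 203|/2 = 458/2 = 229.0000

229.0000 sq units


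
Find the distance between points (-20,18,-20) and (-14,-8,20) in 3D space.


dx=6, dy=-26, dz=40
d = sqrt(36+676+1600) = sqrt(2312) = 48.0833

48.0833


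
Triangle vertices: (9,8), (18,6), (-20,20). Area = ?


9*(6-20) = -126
18*(20-8) = 216
-20*(8-6) = -40
sum = 50
Area = |50|/2 = 25.0000

25.0000 sq units


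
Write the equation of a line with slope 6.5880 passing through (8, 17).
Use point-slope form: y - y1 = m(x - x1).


y - 17 = 6.5880(x - 8)
y = 6.5880x + 17 - 6.5880*8
y = 6.5880x - 35.7040

y = 6.5880x - 35.7040


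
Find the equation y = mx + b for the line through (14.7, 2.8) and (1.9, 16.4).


m = (13.6)/(-12.8) = -1.0625
b = y1 - m*x1 = 2.8 - (13.6*14.7)/(-12.8) = 2.8 + 15.6187 = 18.4187

y = -1.0625x + 18.4187


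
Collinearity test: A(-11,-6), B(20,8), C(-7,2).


-11*(8-2) + 20*(2+ 6) - 7*(-6-8)
= -66 + 160 + 98 = 192

No, not collinear (determinant = 192)


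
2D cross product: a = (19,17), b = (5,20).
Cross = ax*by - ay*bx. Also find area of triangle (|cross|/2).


cross = 19*20 - 17*5 = 380 - 85 = 295
Triangle area = |295|/2 = 295/2 = 147.5000

cross = 295, triangle area = 147.5000


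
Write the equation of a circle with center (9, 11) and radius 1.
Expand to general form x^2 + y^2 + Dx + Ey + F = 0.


(x-9)^2 + (y-11)^2 = 1^2
D = -2h = -18, E = -2k = -22
F = h^2+k^2-r^2 = 81+121-1 = 201

x^2 + y^2 - 18x - 22y + 201 = 0


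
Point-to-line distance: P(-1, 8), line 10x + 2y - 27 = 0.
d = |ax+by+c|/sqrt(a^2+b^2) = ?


|10*(-1) + 2*8 - 27| = |-21| = 21
sqrt(100 + 4) = sqrt(104) = 10.1980
d = 21/sqrt(104) = 2.0592

2.0592


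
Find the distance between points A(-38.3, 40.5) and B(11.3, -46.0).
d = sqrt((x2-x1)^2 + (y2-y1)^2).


dx = 11.3 + 38.3 = 49.6
dy = -46.0 - 40.5 = -86.5
d = sqrt(2460.16 + 7482.25) = sqrt(9942.41) = 99.7116

99.7116


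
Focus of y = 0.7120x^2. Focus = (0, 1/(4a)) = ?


a = 0.7120
4a = 2.8480
focus = (0, 1/2.8480) = (0, 0.3511)

Focus = (0, 0.3511)


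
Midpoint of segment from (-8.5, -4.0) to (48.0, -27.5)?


Mx = (-8.5 + 48.0)/2 = 39.5/2 = 19.7500
My = (-4.0 - 27.5)/2 = -31.5/2 = -15.7500

(19.7500, -15.7500)


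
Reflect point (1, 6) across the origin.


Reflection rule for origin: (-x, -y)
(1, 6) -> (-1, -6)

(-1, -6)


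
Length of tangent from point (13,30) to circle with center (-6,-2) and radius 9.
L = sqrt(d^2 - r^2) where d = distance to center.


d = sqrt((13+ 6)^2 + (30+ 2)^2) = sqrt(361+1024) = 37.2156
L = sqrt(1385.0000 - 81) = sqrt(1304.0000) = 36.1109

36.1109


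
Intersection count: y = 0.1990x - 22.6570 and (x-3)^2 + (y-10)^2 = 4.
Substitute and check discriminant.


Substitute y = 0.1990x - 22.6570: (x-3)^2 + (0.1990x- 22.6570-10)^2 = 4
Expand to Ax^2 + Bx + C = 0, where b-k = -32.657
A = 1+m^2 = 1.039601
B = 2(m(b-k) - h) = 2(0.1990*(-32.657) - 3) = -18.997486
C = h^2 + (b-k)^2 - r^2 = 9 + 1066.479649 - 4 = 1071.479649
disc = B^2-4AC = 360.9045 - 4455.6453 = -4094.7408
disc < 0

0 intersection points


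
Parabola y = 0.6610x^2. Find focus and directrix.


a = 0.6610
1/(4a) = 0.3782
Focus = (0, 0.3782)
Directrix: y = -0.3782

Focus = (0, 0.3782), Directrix: y = -0.3782


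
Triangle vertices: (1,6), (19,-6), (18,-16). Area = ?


1*(-6+ 16) = 10
19*(-16-6) = -418
18*(6+ 6) = 216
sum = -192
Area = |-192|/2 = 96.0000

96.0000 sq units


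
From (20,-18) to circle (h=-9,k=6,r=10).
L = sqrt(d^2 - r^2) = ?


d = sqrt((20+ 9)^2 + (-18-6)^2) = sqrt(841+576) = 37.6431
L = sqrt(1417.0000 - 100) = sqrt(1317.0000) = 36.2905

36.2905


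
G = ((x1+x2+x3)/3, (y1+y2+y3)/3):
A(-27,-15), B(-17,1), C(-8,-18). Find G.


Gx = (-27- 17- 8)/3 = -52/3 = -17.3333
Gy = (-15+1- 18)/3 = -32/3 = -10.6667

G = (-17.3333, -10.6667)


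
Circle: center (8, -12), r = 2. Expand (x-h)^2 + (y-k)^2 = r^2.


(x-8)^2 + (y+ 12)^2 = 2^2
D = -2h = -16, E = -2k = 24
F = h^2+k^2-r^2 = 64+144-4 = 204

x^2 + y^2 - 16x + 24y + 204 = 0


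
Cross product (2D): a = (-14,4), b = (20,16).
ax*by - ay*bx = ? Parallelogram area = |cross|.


cross = -14*16 - 4*20 = -224 - 80 = -304
Parallelogram area = |-304| = 304

cross = -304, parallelogram area = 304


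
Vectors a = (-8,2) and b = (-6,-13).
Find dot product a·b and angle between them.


a·b = -8*(-6) + 2*(-13) = 48 - 26 = 22
|a| = sqrt(64+4) = 8.2462
|b| = sqrt(36+169) = 14.3178
cos(theta) = 22/(sqrt(68)*sqrt(205)) = 22/sqrt(13940) = 0.186334
theta = arccos(22/sqrt(13940)) = 79.2611 degrees

a·b = 22, theta = 79.2611 deg


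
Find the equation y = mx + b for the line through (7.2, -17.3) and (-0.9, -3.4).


m = (13.9)/(-8.1) = -1.7160
b = y1 - m*x1 = -17.3 - (13.9*7.2)/(-8.1) = -17.3 + 12.3556 = -4.9444

y = -1.7160x - 4.9444


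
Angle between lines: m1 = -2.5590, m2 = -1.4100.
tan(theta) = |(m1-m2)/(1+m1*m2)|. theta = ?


m1-m2 = -1.149
1+m1*m2 = 4.60819
tan(theta) = |-1.149/4.60819| = 0.249339
theta = arctan(|-1.149/4.60819|) = 14.0006 degrees (acute angle)

14.0006 degrees


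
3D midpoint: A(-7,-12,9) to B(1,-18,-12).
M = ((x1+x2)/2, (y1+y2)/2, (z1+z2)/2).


Mx = (-7+1)/2 = -3.0000
My = (-12- 18)/2 = -15.0000
Mz = (9- 12)/2 = -1.5000

M = (-3.0000, -15.0000, -1.5000)
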